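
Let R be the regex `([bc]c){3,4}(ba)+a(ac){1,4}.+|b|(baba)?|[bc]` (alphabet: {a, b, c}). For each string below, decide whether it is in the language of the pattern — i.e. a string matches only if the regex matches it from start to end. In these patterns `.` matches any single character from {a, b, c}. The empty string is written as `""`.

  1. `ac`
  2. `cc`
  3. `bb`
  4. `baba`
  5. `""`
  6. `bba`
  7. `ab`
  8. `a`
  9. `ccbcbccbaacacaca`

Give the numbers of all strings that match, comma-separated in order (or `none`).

1 → no match
2 → no match
3 → no match
4 → match
5 → match
6 → no match
7 → no match
8 → no match
9 → no match

4, 5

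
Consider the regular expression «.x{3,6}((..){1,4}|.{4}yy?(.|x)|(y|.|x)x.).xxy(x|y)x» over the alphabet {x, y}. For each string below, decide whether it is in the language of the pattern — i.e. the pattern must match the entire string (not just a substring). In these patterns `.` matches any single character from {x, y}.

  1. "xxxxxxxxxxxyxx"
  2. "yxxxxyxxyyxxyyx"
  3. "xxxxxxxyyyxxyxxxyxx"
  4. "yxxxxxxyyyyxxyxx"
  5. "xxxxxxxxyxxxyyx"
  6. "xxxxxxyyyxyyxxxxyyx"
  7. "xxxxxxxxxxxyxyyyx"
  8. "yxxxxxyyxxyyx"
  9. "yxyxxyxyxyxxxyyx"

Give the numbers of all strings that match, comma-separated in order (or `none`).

1, 2, 3, 4, 5, 6, 8

1 → match
2 → match
3 → match
4 → match
5 → match
6 → match
7 → no match
8 → match
9 → no match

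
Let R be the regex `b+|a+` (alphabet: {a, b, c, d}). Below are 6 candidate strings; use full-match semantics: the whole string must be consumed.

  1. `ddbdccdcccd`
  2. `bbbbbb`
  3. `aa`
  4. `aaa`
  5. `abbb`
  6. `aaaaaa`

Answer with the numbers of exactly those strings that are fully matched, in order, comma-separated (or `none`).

1 → no match
2 → match
3 → match
4 → match
5 → no match
6 → match

2, 3, 4, 6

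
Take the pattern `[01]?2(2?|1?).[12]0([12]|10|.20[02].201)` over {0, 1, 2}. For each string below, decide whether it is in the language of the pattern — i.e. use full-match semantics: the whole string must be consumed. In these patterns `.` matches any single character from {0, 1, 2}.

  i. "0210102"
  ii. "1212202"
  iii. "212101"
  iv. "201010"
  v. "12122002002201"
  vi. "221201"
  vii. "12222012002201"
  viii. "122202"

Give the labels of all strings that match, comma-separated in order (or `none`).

i, ii, iii, iv, v, vi, vii, viii

i → match
ii → match
iii → match
iv → match
v → match
vi → match
vii → match
viii → match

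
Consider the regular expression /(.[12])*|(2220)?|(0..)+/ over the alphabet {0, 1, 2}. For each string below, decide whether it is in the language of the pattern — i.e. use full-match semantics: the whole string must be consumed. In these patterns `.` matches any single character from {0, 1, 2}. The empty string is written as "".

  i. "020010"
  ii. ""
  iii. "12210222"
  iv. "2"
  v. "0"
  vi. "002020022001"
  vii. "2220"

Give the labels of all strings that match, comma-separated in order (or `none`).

i, ii, iii, vi, vii

i → match
ii → match
iii → match
iv → no match
v → no match
vi → match
vii → match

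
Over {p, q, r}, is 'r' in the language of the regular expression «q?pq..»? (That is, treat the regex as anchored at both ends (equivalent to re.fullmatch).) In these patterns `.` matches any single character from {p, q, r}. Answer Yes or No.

No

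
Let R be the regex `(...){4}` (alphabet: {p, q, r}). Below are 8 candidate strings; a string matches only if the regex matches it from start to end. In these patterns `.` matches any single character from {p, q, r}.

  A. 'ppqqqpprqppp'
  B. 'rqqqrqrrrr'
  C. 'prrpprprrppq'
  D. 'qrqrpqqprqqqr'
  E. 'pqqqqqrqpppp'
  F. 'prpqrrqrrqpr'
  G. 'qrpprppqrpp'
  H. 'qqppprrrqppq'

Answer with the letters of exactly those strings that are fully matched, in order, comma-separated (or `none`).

A, C, E, F, H

A → match
B → no match
C → match
D → no match
E → match
F → match
G → no match
H → match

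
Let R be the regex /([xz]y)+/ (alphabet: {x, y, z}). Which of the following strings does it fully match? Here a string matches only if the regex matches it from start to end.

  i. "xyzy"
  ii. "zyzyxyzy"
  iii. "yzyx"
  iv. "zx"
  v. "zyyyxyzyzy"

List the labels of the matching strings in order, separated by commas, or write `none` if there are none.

i. "xyzy" → match
ii. "zyzyxyzy" → match
iii. "yzyx" → no match — must end with "y"
iv. "zx" → no match — must end with "y"
v. "zyyyxyzyzy" → no match

i, ii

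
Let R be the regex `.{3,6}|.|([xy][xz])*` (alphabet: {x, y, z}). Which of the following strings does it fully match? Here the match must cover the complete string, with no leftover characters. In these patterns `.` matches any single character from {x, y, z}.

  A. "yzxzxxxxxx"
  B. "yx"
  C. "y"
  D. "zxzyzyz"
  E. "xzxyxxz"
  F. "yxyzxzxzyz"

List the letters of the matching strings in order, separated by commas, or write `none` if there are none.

A, B, C, F

A. "yzxzxxxxxx" → match
B. "yx" → match
C. "y" → match
D. "zxzyzyz" → no match
E. "xzxyxxz" → no match
F. "yxyzxzxzyz" → match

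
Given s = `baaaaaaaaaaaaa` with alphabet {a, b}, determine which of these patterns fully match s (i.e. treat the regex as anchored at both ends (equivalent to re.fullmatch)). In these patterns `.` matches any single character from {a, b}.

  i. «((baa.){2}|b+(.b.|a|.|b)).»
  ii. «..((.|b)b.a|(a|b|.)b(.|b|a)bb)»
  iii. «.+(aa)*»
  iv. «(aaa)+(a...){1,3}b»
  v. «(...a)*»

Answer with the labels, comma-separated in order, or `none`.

i → no match
ii → no match
iii → match
iv → no match — must start with `aaa`
v → no match

iii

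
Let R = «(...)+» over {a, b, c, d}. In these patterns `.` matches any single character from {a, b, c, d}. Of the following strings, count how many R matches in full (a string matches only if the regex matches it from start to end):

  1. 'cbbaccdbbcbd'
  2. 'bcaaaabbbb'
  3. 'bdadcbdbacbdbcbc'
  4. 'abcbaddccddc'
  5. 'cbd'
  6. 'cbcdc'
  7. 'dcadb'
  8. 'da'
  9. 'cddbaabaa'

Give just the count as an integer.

1 → match
2 → no match
3 → no match
4 → match
5 → match
6 → no match
7 → no match
8 → no match
9 → match
Total matched: 4

4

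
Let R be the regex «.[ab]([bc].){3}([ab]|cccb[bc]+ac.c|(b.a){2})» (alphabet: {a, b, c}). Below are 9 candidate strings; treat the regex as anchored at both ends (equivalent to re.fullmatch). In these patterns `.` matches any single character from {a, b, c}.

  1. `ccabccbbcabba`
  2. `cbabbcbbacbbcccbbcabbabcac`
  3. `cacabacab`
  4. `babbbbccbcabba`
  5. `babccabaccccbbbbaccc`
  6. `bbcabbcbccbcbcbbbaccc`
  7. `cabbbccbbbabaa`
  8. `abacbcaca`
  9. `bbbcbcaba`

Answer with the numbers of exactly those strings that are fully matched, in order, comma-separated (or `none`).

3, 4, 7

1 → no match
2 → no match
3. `cacabacab` → match
4 → match
5 → no match
6 → no match
7 → match
8. `abacbcaca` → no match
9. `bbbcbcaba` → no match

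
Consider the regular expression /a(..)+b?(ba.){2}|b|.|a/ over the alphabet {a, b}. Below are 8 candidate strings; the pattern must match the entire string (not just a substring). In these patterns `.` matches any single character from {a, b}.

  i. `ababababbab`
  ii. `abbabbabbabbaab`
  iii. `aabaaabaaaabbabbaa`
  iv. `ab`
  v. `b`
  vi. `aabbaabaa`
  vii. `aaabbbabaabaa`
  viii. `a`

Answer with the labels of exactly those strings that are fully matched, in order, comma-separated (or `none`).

i → match
ii → no match
iii → match
iv → no match
v → match
vi → match
vii → match
viii → match

i, iii, v, vi, vii, viii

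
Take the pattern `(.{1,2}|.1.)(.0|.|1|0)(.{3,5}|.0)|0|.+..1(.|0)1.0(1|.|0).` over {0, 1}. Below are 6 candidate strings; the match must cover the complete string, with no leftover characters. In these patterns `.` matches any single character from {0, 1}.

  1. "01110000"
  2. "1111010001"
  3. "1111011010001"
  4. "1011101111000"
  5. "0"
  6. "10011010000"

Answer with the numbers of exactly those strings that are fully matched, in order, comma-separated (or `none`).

1. "01110000" → match
2. "1111010001" → match
3 → match
4 → match
5. "0" → match
6. "10011010000" → match

1, 2, 3, 4, 5, 6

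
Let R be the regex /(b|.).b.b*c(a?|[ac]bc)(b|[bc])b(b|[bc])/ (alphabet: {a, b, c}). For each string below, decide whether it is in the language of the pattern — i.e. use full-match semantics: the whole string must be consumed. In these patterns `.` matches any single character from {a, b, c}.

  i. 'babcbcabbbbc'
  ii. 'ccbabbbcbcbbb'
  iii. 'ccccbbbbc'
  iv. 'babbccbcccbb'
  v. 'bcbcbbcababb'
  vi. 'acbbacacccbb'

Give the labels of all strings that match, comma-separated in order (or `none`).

i → no match
ii → no match
iii → no match
iv → no match
v → no match
vi → no match

none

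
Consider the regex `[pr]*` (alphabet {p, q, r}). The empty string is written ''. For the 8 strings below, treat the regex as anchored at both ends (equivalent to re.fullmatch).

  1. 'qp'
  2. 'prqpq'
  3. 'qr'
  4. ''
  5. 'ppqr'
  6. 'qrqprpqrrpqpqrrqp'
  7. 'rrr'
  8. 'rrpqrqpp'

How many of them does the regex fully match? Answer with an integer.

2

1 → no match
2 → no match
3 → no match
4 → match
5 → no match
6 → no match
7 → match
8 → no match
Total matched: 2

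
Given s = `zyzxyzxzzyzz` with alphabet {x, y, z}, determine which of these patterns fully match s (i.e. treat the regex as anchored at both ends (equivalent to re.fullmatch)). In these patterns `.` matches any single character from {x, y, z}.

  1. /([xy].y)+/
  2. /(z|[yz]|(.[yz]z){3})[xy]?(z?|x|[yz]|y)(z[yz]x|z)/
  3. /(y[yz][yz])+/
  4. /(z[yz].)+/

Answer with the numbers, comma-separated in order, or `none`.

1 → no match — must end with `y`
2 → match
3 → no match — must start with `y`
4 → no match

2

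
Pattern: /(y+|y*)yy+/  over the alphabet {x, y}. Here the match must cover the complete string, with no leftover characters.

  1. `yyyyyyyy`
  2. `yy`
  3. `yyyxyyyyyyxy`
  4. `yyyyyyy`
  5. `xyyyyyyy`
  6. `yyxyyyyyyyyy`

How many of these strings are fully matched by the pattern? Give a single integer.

3

1 → match
2 → match
3 → no match
4 → match
5 → no match
6 → no match
Total matched: 3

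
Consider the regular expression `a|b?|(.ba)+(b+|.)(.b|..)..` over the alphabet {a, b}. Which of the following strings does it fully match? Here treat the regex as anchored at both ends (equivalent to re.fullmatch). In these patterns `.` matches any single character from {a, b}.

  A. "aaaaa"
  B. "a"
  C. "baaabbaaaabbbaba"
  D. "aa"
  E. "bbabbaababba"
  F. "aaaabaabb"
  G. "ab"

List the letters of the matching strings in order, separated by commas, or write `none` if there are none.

B

A → no match
B → match
C → no match
D → no match
E → no match
F → no match
G → no match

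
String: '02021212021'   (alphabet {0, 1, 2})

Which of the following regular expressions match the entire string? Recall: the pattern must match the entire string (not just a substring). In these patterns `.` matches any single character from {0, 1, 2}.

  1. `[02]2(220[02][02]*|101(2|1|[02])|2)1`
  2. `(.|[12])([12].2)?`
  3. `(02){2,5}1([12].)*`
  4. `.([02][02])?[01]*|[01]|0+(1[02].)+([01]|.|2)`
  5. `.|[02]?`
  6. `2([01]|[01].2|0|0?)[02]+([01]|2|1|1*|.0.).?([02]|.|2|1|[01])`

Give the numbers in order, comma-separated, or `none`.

1 → no match
2 → no match
3 → match
4 → no match
5 → no match
6 → no match — must start with '2'

3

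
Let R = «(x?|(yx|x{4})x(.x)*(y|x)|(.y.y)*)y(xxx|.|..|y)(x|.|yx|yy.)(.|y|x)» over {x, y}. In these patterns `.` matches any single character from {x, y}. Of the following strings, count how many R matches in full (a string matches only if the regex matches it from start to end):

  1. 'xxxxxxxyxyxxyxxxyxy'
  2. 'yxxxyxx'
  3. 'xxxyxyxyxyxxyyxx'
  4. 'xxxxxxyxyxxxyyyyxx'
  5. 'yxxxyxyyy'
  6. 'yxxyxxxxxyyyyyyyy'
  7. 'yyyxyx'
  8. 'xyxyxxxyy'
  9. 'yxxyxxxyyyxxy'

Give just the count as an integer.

5

1 → match
2 → match
3 → no match
4 → no match
5 → match
6 → match
7 → no match
8 → no match
9 → match
Total matched: 5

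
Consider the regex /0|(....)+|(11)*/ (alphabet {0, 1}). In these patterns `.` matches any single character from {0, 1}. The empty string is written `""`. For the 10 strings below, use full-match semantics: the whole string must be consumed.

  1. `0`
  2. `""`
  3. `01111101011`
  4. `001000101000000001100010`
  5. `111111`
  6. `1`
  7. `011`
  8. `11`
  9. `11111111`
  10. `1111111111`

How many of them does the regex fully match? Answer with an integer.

1 → match
2 → match
3 → no match
4 → match
5 → match
6 → no match
7 → no match
8 → match
9 → match
10 → match
Total matched: 7

7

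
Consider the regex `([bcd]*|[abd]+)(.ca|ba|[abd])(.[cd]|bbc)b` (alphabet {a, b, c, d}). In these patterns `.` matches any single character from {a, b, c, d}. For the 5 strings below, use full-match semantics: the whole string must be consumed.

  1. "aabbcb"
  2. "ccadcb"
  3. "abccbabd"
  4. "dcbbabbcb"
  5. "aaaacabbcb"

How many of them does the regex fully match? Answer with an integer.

1 → match
2 → match
3 → no match — must end with "b"
4 → match
5 → match
Total matched: 4

4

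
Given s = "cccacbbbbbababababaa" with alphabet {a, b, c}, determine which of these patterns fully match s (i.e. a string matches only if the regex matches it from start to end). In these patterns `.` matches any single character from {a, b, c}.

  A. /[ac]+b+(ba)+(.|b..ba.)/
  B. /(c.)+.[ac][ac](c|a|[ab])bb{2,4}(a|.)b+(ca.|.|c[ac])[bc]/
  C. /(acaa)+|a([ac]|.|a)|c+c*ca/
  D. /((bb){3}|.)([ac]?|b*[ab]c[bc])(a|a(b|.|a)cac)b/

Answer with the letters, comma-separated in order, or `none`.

A

A → match
B → no match
C → no match
D → no match — must end with "b"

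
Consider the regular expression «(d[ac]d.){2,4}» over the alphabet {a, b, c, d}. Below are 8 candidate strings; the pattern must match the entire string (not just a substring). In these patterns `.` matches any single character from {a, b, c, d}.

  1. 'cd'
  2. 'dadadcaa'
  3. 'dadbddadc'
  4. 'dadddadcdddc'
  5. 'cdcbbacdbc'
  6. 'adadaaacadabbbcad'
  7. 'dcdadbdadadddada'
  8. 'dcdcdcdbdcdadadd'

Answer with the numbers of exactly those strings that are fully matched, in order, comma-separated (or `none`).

8

1. 'cd' → no match — must start with 'd'
2. 'dadadcaa' → no match
3. 'dadbddadc' → no match
4. 'dadddadcdddc' → no match
5. 'cdcbbacdbc' → no match — must start with 'd'
6 → no match — must start with 'd'
7 → no match
8 → match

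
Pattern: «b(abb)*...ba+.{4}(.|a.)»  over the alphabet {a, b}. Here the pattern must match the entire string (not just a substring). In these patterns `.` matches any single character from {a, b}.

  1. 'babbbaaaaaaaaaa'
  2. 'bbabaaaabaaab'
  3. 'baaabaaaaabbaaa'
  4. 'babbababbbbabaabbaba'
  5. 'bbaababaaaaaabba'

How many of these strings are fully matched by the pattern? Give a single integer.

2

1 → match
2 → no match
3 → match
4 → no match
5 → no match
Total matched: 2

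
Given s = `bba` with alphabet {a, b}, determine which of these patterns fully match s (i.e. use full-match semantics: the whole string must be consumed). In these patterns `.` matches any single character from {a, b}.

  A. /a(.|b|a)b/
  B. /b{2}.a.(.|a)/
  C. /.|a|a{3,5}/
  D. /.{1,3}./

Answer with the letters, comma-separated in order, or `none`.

D

A → no match — must start with `a`
B → no match
C → no match
D → match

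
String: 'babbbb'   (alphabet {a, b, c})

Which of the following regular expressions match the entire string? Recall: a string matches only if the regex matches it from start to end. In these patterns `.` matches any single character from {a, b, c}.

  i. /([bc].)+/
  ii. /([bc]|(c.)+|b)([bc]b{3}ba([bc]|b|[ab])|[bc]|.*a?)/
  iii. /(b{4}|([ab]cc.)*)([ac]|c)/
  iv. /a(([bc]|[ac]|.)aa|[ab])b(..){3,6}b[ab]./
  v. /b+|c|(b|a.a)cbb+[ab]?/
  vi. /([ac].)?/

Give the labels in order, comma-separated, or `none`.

i, ii

i → match
ii → match
iii → no match
iv → no match — must start with 'a'
v → no match
vi → no match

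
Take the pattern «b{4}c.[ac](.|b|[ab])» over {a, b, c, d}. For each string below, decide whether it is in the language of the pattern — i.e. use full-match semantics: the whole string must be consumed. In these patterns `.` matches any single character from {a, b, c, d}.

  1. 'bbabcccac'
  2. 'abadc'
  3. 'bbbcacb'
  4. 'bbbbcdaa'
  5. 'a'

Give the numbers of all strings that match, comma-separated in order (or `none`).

1 → no match
2 → no match — must start with 'b'
3 → no match
4 → match
5 → no match — must start with 'b'

4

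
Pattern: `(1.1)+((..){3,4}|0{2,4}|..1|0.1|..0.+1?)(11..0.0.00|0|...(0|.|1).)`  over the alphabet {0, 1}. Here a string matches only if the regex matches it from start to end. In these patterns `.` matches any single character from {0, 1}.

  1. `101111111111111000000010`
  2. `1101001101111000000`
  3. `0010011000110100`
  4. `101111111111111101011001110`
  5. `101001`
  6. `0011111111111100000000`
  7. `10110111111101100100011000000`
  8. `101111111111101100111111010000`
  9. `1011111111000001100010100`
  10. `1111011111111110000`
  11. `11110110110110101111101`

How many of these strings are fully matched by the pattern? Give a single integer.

1 → match
2 → no match
3 → no match — must start with `1`
4 → match
5 → no match
6 → no match — must start with `1`
7 → no match
8 → match
9 → match
10 → match
11 → match
Total matched: 6

6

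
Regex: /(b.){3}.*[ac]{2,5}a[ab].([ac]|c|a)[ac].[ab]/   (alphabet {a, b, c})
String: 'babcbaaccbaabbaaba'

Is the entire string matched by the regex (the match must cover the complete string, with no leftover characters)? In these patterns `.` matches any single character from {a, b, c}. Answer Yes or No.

No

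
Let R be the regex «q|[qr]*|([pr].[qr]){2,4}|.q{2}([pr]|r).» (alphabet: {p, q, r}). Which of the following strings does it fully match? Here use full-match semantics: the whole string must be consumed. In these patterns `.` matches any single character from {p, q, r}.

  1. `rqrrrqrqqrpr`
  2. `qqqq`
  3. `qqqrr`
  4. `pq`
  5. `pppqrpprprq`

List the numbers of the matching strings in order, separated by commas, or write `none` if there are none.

1, 2, 3

1 → match
2 → match
3 → match
4 → no match
5 → no match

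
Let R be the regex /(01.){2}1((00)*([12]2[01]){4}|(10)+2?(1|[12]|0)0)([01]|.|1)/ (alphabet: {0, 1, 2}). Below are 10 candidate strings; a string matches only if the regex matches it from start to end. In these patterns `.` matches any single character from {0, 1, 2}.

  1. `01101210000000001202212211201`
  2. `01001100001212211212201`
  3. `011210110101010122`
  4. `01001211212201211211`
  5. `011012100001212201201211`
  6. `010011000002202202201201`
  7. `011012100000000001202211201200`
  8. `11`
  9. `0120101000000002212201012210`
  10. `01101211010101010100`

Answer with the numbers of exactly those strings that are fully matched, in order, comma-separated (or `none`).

4, 5, 7, 10

1 → no match
2 → no match
3 → no match
4 → match
5 → match
6 → no match
7 → match
8. `11` → no match — must start with `01`
9 → no match
10 → match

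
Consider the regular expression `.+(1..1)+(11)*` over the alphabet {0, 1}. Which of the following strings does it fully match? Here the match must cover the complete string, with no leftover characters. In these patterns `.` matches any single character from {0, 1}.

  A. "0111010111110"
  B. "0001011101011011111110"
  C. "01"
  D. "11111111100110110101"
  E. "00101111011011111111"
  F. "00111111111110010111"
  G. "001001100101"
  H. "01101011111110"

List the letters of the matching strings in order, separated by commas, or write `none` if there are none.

E

A → no match
B → no match
C → no match
D → no match
E → match
F → no match
G → no match
H → no match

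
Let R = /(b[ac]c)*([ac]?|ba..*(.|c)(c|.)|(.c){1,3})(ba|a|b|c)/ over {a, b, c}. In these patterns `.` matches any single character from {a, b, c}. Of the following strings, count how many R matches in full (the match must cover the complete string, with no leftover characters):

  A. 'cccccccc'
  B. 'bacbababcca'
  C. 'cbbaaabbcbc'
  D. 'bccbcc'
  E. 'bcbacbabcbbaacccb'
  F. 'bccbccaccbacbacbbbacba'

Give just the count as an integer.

A → no match
B → match
C → no match
D → match
E → no match
F → no match
Total matched: 2

2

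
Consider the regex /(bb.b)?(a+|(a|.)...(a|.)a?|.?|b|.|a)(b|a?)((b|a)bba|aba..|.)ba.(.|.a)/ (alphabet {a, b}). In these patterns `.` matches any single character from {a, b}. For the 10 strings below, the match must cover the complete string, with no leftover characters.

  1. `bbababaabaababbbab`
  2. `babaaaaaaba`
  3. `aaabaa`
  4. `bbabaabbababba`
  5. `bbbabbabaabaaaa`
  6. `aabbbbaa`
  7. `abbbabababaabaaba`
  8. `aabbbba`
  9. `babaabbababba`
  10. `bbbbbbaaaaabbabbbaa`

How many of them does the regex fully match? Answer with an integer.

1 → no match
2. `babaaaaaaba` → no match
3. `aaabaa` → no match
4 → match
5 → no match
6. `aabbbbaa` → no match
7 → no match
8. `aabbbba` → no match
9 → no match
10 → no match
Total matched: 1

1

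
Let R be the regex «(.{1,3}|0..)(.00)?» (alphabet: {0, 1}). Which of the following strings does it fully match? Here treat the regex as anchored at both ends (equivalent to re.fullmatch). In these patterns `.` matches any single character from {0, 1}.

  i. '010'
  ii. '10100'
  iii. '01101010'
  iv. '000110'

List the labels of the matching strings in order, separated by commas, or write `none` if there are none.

i, ii

i. '010' → match
ii. '10100' → match
iii. '01101010' → no match
iv. '000110' → no match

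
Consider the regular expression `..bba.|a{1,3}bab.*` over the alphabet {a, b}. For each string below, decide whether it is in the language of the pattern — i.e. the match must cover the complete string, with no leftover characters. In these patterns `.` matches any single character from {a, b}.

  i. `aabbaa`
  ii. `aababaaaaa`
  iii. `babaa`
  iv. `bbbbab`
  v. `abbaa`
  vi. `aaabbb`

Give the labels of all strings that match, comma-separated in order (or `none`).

i. `aabbaa` → match
ii. `aababaaaaa` → match
iii. `babaa` → no match
iv. `bbbbab` → match
v. `abbaa` → no match
vi. `aaabbb` → no match

i, ii, iv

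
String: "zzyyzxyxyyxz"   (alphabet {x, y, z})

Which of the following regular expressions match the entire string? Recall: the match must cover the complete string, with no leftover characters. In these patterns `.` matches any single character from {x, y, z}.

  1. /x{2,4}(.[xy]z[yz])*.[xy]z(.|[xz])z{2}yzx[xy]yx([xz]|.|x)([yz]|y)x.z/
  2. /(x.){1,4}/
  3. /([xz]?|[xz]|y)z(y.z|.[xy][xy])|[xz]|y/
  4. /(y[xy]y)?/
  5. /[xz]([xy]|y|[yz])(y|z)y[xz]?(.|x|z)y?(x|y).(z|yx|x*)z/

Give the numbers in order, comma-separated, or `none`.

5

1 → no match — must start with "x"
2 → no match — must start with "x"
3 → no match
4 → no match
5 → match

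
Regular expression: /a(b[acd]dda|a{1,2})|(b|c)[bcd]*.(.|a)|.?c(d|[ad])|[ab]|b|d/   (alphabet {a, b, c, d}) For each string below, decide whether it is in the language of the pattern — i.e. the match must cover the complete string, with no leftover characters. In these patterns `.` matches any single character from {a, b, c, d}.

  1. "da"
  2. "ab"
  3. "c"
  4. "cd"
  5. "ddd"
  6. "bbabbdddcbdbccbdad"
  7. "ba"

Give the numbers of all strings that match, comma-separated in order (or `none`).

1 → no match
2 → no match
3 → no match
4 → match
5 → no match
6 → no match
7 → no match

4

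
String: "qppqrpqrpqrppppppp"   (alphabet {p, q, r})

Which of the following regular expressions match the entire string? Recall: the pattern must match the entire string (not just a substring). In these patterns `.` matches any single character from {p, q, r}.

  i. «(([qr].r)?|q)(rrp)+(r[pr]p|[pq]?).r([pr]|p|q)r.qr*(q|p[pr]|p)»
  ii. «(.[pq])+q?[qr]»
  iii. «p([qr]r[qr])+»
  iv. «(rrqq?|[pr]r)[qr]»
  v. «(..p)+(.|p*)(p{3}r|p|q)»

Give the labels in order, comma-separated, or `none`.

v

i → no match
ii → no match
iii → no match — must start with "p"
iv → no match
v → match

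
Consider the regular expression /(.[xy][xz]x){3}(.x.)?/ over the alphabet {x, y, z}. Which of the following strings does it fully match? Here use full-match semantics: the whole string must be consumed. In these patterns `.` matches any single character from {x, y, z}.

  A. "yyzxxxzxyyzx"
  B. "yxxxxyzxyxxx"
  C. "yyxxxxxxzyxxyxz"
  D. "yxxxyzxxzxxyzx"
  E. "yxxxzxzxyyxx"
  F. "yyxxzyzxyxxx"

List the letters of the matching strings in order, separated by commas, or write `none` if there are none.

A → match
B → match
C → match
D → no match
E → match
F → match

A, B, C, E, F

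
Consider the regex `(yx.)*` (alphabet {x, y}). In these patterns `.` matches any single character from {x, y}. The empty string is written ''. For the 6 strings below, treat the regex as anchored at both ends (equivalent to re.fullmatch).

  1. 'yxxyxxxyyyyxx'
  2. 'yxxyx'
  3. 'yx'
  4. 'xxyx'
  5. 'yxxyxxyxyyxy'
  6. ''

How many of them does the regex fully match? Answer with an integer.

1 → no match
2. 'yxxyx' → no match
3. 'yx' → no match
4. 'xxyx' → no match
5. 'yxxyxxyxyyxy' → match
6. '' → match
Total matched: 2

2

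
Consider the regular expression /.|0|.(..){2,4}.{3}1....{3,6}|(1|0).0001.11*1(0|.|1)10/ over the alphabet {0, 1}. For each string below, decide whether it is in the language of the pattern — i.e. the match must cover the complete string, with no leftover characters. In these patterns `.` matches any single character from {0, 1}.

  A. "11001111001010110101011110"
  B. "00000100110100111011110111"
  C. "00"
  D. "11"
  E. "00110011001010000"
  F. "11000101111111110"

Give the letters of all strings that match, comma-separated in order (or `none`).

A → no match
B → no match
C. "00" → no match
D. "11" → no match
E → match
F → match

E, F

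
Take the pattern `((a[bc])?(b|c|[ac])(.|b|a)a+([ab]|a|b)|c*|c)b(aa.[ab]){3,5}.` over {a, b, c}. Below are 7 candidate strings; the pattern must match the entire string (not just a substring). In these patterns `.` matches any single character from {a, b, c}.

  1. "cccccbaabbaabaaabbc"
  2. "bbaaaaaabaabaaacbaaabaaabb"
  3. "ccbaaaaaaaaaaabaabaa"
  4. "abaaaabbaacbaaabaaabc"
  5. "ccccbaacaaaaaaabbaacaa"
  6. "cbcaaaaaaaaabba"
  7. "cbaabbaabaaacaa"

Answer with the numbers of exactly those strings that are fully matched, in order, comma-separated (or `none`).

1, 2, 3, 4, 5, 7

1 → match
2 → match
3 → match
4 → match
5 → match
6 → no match
7 → match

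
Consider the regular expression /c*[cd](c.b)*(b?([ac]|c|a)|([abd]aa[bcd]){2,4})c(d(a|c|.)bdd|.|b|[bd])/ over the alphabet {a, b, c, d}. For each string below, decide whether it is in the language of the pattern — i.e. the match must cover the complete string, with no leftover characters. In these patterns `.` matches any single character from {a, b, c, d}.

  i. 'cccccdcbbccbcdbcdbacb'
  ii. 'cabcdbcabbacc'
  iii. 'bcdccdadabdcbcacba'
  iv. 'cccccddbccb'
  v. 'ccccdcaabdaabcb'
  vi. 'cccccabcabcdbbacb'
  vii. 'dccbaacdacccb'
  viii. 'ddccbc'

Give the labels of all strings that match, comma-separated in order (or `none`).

i → match
ii → no match
iii → no match
iv. 'cccccddbccb' → no match
v → no match
vi → match
vii → no match
viii. 'ddccbc' → no match

i, vi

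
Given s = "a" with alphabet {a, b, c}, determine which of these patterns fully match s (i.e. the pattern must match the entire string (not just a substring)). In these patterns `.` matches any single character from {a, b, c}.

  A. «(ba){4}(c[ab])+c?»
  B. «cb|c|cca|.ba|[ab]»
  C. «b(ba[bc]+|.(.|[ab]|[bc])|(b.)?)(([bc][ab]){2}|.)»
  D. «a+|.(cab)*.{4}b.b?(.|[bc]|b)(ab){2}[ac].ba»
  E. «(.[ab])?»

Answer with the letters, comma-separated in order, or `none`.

A → no match — must start with "ba"
B → match
C → no match — must start with "b"
D → match
E → no match

B, D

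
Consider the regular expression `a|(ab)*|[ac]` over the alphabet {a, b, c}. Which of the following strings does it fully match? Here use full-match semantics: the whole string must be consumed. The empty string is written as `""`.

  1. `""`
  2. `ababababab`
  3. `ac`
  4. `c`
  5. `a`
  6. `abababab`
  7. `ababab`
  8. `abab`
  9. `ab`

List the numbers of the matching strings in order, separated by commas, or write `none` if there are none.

1, 2, 4, 5, 6, 7, 8, 9

1 → match
2 → match
3 → no match
4 → match
5 → match
6 → match
7 → match
8 → match
9 → match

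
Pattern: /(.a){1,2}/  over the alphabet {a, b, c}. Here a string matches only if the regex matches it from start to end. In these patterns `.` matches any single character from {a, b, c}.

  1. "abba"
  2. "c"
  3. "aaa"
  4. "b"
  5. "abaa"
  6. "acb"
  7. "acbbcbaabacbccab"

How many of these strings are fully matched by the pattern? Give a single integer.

1 → no match
2 → no match — must end with "a"
3 → no match
4 → no match — must end with "a"
5 → no match
6 → no match — must end with "a"
7 → no match — must end with "a"
Total matched: 0

0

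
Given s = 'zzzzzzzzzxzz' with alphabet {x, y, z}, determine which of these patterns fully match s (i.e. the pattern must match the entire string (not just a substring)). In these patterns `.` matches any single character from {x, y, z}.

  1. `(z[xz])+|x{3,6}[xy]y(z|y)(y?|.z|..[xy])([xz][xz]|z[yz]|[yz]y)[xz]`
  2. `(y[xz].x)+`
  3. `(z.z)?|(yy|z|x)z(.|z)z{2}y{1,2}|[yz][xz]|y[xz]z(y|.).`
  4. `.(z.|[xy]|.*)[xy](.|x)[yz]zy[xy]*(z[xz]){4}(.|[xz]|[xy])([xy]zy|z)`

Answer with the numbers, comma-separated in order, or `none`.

1 → match
2 → no match — must start with 'y'
3 → no match
4 → no match

1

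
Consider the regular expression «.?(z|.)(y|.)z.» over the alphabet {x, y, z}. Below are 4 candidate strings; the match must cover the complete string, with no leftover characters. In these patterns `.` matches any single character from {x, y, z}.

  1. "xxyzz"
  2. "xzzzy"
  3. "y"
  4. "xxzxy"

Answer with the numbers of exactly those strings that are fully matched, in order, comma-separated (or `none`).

1 → match
2 → match
3 → no match
4 → no match

1, 2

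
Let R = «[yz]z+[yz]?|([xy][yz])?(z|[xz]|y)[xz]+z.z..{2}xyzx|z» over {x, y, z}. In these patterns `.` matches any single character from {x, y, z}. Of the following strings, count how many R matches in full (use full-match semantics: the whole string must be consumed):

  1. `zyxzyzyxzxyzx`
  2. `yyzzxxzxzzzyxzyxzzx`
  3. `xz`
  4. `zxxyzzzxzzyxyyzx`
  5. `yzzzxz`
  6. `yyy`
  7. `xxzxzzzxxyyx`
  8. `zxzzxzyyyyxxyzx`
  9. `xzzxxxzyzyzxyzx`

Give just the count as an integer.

0

1 → no match
2 → no match
3 → no match
4 → no match
5 → no match
6 → no match
7 → no match
8 → no match
9 → no match
Total matched: 0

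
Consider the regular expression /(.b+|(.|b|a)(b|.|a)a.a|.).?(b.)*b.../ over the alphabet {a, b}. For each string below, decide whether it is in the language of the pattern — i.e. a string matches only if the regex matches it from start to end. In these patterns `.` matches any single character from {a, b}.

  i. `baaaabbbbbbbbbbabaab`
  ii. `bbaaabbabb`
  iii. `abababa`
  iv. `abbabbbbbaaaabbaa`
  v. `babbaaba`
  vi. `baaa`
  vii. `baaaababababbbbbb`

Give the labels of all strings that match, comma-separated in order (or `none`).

i → match
ii → match
iii → match
iv → no match
v → no match
vi → no match
vii → match

i, ii, iii, vii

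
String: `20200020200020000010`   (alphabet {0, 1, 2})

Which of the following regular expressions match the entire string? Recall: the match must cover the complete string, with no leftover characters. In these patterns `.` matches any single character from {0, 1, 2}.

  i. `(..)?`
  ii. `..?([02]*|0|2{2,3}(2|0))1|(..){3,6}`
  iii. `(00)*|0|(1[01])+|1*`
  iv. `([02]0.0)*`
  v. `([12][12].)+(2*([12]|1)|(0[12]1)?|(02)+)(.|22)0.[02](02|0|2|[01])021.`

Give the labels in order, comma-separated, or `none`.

i → no match
ii → no match
iii → no match
iv → match
v → no match

iv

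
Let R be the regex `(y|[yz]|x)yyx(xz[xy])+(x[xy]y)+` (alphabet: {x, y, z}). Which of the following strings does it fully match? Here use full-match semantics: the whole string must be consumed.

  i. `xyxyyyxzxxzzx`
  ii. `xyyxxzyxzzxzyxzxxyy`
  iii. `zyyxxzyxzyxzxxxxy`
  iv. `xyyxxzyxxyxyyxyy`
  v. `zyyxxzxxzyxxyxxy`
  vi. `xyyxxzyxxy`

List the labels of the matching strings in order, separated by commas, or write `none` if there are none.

iv, v, vi

i → no match — must end with `y`
ii → no match
iii → no match
iv → match
v → match
vi. `xyyxxzyxxy` → match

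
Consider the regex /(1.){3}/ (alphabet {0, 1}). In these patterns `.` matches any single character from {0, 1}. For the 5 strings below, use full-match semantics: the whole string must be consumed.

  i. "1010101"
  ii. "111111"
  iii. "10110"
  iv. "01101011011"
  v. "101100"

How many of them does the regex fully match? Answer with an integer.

1

i → no match
ii → match
iii → no match
iv → no match — must start with "1"
v → no match
Total matched: 1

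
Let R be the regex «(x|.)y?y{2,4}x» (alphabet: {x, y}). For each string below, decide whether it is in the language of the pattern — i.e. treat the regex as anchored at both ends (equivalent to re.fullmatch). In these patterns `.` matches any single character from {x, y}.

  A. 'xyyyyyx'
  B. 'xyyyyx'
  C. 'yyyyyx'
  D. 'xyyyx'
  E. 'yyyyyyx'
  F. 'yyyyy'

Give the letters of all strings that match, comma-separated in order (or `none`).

A → match
B → match
C → match
D → match
E → match
F → no match — must end with 'yx'

A, B, C, D, E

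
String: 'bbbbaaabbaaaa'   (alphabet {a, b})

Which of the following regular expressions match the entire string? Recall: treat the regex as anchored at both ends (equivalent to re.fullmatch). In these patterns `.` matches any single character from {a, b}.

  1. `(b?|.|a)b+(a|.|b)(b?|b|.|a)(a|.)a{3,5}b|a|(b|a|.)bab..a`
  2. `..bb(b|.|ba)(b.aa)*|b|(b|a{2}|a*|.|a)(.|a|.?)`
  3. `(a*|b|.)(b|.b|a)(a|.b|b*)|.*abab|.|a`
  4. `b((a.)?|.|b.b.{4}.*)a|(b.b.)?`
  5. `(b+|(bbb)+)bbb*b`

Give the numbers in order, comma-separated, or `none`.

1 → no match
2 → no match
3 → no match
4 → match
5 → no match — must end with 'b'

4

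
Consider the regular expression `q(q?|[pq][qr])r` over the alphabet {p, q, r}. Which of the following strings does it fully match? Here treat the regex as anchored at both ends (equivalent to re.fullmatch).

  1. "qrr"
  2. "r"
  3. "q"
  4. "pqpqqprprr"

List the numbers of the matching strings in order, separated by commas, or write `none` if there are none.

none

1 → no match
2 → no match — must start with "q"
3 → no match — must end with "r"
4 → no match — must start with "q"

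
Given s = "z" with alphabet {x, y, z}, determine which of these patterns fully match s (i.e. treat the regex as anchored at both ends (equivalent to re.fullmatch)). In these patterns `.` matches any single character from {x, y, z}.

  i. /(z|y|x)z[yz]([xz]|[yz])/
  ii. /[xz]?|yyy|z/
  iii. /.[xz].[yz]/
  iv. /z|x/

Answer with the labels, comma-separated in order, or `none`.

i → no match
ii → match
iii → no match
iv → match

ii, iv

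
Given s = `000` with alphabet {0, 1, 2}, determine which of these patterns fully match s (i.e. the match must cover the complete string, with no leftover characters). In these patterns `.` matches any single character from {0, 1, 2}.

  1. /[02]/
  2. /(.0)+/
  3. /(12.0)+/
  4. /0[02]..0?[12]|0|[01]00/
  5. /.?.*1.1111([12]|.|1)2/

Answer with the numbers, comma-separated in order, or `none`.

4

1 → no match
2 → no match
3 → no match — must start with `12`
4 → match
5 → no match — must end with `2`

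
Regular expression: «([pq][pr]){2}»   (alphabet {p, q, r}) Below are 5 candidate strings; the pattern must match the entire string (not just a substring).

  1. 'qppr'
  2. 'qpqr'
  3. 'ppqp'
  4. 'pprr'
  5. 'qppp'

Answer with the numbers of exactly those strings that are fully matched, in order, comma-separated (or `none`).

1, 2, 3, 5

1 → match
2 → match
3 → match
4 → no match
5 → match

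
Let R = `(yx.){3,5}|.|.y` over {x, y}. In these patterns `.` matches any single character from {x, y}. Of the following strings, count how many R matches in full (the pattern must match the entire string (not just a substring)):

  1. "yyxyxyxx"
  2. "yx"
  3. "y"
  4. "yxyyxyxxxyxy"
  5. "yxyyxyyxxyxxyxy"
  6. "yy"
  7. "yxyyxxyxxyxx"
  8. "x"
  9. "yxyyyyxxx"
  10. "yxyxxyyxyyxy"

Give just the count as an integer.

5

1 → no match
2 → no match
3 → match
4 → no match
5 → match
6 → match
7 → match
8 → match
9 → no match
10 → no match
Total matched: 5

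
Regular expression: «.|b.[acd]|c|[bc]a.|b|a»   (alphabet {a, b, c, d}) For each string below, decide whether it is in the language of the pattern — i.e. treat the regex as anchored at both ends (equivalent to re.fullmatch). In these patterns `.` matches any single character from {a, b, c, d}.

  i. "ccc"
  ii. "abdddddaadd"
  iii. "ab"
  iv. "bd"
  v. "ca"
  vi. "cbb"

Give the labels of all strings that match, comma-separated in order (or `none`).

none

i → no match
ii → no match
iii → no match
iv → no match
v → no match
vi → no match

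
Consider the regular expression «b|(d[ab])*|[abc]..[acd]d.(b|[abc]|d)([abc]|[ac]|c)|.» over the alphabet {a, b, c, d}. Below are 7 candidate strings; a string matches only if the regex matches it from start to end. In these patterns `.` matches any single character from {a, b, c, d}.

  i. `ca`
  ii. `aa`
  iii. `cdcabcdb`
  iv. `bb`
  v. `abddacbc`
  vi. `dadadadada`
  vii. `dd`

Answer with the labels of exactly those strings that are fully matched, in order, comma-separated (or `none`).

i → no match
ii → no match
iii → no match
iv → no match
v → no match
vi → match
vii → no match

vi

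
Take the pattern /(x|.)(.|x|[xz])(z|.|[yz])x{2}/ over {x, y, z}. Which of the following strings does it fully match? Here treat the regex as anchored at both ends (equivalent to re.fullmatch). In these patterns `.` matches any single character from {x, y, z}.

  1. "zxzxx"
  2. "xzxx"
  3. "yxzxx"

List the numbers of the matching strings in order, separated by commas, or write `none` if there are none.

1 → match
2 → no match
3 → match

1, 3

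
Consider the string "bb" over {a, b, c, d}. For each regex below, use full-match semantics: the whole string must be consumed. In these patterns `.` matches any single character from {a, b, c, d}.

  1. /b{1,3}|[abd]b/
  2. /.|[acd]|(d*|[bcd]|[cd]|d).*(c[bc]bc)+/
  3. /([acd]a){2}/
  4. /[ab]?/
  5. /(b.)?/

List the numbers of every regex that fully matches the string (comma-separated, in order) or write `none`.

1 → match
2 → no match
3 → no match — must end with "a"
4 → no match
5 → match

1, 5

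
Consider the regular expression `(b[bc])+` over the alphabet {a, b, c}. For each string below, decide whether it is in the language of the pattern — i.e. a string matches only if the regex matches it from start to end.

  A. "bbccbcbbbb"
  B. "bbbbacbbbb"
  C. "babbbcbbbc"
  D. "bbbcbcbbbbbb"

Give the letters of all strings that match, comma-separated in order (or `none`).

A → no match
B → no match
C → no match
D → match

D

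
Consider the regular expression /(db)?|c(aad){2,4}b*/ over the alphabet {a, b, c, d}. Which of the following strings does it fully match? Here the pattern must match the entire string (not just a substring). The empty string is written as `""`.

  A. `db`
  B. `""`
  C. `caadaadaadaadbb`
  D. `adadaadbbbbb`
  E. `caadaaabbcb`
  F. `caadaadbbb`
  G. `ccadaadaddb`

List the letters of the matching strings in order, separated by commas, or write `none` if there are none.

A → match
B → match
C → match
D → no match
E → no match
F → match
G → no match

A, B, C, F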